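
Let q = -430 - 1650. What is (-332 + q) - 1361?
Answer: -3773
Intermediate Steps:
q = -2080
(-332 + q) - 1361 = (-332 - 2080) - 1361 = -2412 - 1361 = -3773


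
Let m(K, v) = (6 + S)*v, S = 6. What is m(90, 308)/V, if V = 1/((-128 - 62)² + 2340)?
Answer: 142074240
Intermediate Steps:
m(K, v) = 12*v (m(K, v) = (6 + 6)*v = 12*v)
V = 1/38440 (V = 1/((-190)² + 2340) = 1/(36100 + 2340) = 1/38440 ≈ 2.6015e-5)
m(90, 308)/V = (12*308)/(1/38440) = 3696*38440 = 142074240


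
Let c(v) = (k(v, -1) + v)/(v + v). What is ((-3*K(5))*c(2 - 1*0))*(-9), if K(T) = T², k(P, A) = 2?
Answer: 675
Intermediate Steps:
c(v) = (2 + v)/(2*v) (c(v) = (2 + v)/(v + v) = (2 + v)/((2*v)) = (2 + v)*(1/(2*v)) = (2 + v)/(2*v))
((-3*K(5))*c(2 - 1*0))*(-9) = ((-3*5²)*((2 + (2 - 1*0))/(2*(2 - 1*0))))*(-9) = ((-3*25)*((2 + (2 + 0))/(2*(2 + 0))))*(-9) = -75*(2 + 2)/(2*2)*(-9) = -75*4/(2*2)*(-9) = -75*1*(-9) = -75*(-9) = 675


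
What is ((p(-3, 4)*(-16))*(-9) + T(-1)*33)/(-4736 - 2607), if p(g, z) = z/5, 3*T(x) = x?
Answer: -521/36715 ≈ -0.014190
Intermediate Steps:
T(x) = x/3
p(g, z) = z/5 (p(g, z) = z*(⅕) = z/5)
((p(-3, 4)*(-16))*(-9) + T(-1)*33)/(-4736 - 2607) = ((((⅕)*4)*(-16))*(-9) + ((⅓)*(-1))*33)/(-4736 - 2607) = (((⅘)*(-16))*(-9) - ⅓*33)/(-7343) = (-64/5*(-9) - 11)*(-1/7343) = (576/5 - 11)*(-1/7343) = (521/5)*(-1/7343) = -521/36715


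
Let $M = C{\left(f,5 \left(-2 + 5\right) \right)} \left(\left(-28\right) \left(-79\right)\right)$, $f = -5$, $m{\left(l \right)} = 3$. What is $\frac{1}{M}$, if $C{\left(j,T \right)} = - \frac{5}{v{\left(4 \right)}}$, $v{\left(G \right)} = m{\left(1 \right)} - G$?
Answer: $\frac{1}{11060} \approx 9.0416 \cdot 10^{-5}$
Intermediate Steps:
$v{\left(G \right)} = 3 - G$
$C{\left(j,T \right)} = 5$ ($C{\left(j,T \right)} = - \frac{5}{3 - 4} = - \frac{5}{-1} = \left(-5\right) \left(-1\right) = 5$)
$M = 11060$ ($M = 5 \left(\left(-28\right) \left(-79\right)\right) = 5 \cdot 2212 = 11060$)
$\frac{1}{M} = \frac{1}{11060}$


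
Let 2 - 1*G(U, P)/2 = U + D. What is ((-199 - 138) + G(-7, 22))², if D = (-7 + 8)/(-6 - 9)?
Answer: 22877089/225 ≈ 1.0168e+5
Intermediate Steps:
D = -1/15 (D = 1/(-15) = 1*(-1/15) = -1/15 ≈ -0.066667)
G(U, P) = 62/15 - 2*U (G(U, P) = 4 - 2*(U - 1/15) = 4 - 2*(-1/15 + U) = 4 + (2/15 - 2*U) = 62/15 - 2*U)
((-199 - 138) + G(-7, 22))² = ((-199 - 138) + (62/15 - 2*(-7)))² = (-337 + (62/15 + 14))² = (-337 + 272/15)² = (-4783/15)² = 22877089/225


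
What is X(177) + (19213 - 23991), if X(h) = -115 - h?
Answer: -5070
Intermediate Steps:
X(177) + (19213 - 23991) = (-115 - 1*177) + (19213 - 23991) = (-115 - 177) - 4778 = -292 - 4778 = -5070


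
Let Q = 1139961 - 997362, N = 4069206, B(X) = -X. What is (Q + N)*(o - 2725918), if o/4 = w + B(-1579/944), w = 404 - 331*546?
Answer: -3426467783731785/236 ≈ -1.4519e+13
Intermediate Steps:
w = -180322 (w = 404 - 180726 = -180322)
o = -170222389/236 (o = 4*(-180322 - (-1579)/944) = 4*(-180322 - 1*(-1579/944)) = 4*(-180322 + 1579/944) = 4*(-170222389/944) = -170222389/236 ≈ -7.2128e+5)
Q = 142599
(Q + N)*(o - 2725918) = (142599 + 4069206)*(-170222389/236 - 2725918) = 4211805*(-813539037/236) = -3426467783731785/236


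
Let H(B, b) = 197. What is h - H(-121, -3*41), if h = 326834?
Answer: 326637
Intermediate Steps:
h - H(-121, -3*41) = 326834 - 1*197 = 326834 - 197 = 326637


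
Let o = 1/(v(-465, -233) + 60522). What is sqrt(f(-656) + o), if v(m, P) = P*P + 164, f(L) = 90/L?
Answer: I*sqrt(216781966394)/1257060 ≈ 0.37039*I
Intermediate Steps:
v(m, P) = 164 + P**2 (v(m, P) = P**2 + 164 = 164 + P**2)
o = 1/114975 (o = 1/((164 + (-233)**2) + 60522) = 1/((164 + 54289) + 60522) = 1/(54453 + 60522) = 1/114975 ≈ 8.6975e-6)
sqrt(f(-656) + o) = sqrt(90/(-656) + 1/114975) = sqrt(90*(-1/656) + 1/114975) = sqrt(-45/328 + 1/114975) = sqrt(-5173547/37711800) = I*sqrt(216781966394)/1257060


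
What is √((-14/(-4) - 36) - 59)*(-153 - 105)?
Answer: -129*I*√366 ≈ -2467.9*I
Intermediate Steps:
√((-14/(-4) - 36) - 59)*(-153 - 105) = √((-14*(-¼) - 36) - 59)*(-258) = √((7/2 - 36) - 59)*(-258) = √(-65/2 - 59)*(-258) = √(-183/2)*(-258) = (I*√366/2)*(-258) = -129*I*√366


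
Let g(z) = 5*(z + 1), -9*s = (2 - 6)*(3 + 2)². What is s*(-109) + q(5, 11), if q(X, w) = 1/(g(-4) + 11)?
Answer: -43609/36 ≈ -1211.4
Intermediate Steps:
s = 100/9 (s = -(2 - 6)*(3 + 2)²/9 = -(-4)*5²/9 = -(-4)*25/9 = -⅑*(-100) = 100/9 ≈ 11.111)
g(z) = 5 + 5*z (g(z) = 5*(1 + z) = 5 + 5*z)
q(X, w) = -¼ (q(X, w) = 1/((5 + 5*(-4)) + 11) = 1/((5 - 20) + 11) = 1/(-15 + 11) = 1/(-4) = -¼)
s*(-109) + q(5, 11) = (100/9)*(-109) - ¼ = -10900/9 - ¼ = -43609/36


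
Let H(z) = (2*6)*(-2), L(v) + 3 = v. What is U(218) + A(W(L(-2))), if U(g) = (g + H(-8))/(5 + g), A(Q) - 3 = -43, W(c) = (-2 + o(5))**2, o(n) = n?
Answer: -8726/223 ≈ -39.130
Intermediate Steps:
L(v) = -3 + v
H(z) = -24 (H(z) = 12*(-2) = -24)
W(c) = 9 (W(c) = (-2 + 5)**2 = 3**2 = 9)
A(Q) = -40 (A(Q) = 3 - 43 = -40)
U(g) = (-24 + g)/(5 + g) (U(g) = (g - 24)/(5 + g) = (-24 + g)/(5 + g))
U(218) + A(W(L(-2))) = (-24 + 218)/(5 + 218) - 40 = 194/223 - 40 = -8726/223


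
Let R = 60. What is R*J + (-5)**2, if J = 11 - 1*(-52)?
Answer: 3805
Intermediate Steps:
J = 63 (J = 11 + 52 = 63)
R*J + (-5)**2 = 60*63 + (-5)**2 = 3780 + 25 = 3805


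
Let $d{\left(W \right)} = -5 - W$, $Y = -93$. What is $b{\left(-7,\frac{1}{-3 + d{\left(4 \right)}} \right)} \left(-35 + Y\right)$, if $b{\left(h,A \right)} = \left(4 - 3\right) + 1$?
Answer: $-256$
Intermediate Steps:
$b{\left(h,A \right)} = 2$ ($b{\left(h,A \right)} = 1 + 1 = 2$)
$b{\left(-7,\frac{1}{-3 + d{\left(4 \right)}} \right)} \left(-35 + Y\right) = 2 \left(-35 - 93\right) = 2 \left(-128\right) = -256$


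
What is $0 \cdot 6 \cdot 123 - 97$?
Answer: $-97$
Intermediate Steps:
$0 \cdot 6 \cdot 123 - 97 = 0 \cdot 123 - 97 = 0 - 97 = -97$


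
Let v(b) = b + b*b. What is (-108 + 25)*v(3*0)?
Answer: 0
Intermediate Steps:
v(b) = b + b**2
(-108 + 25)*v(3*0) = (-108 + 25)*((3*0)*(1 + 3*0)) = -0*(1 + 0) = -0 = -83*0 = 0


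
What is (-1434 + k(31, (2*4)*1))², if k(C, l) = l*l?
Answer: 1876900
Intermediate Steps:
k(C, l) = l²
(-1434 + k(31, (2*4)*1))² = (-1434 + ((2*4)*1)²)² = (-1434 + (8*1)²)² = (-1434 + 8²)² = (-1434 + 64)² = (-1370)² = 1876900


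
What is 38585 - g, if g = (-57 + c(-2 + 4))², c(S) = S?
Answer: 35560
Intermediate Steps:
g = 3025 (g = (-57 + (-2 + 4))² = (-57 + 2)² = (-55)² = 3025)
38585 - g = 38585 - 1*3025 = 38585 - 3025 = 35560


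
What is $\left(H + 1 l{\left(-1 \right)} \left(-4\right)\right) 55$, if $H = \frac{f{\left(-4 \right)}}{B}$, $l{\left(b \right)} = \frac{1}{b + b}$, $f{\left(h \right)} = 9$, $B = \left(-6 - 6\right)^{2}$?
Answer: $\frac{1815}{16} \approx 113.44$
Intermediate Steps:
$B = 144$ ($B = \left(-12\right)^{2} = 144$)
$l{\left(b \right)} = \frac{1}{2 b}$
$H = \frac{1}{16}$ ($H = \frac{9}{144} = 9 \cdot \frac{1}{144} = \frac{1}{16} \approx 0.0625$)
$\left(H + 1 l{\left(-1 \right)} \left(-4\right)\right) 55 = \left(\frac{1}{16} + 1 \frac{1}{2 \left(-1\right)} \left(-4\right)\right) 55 = \left(\frac{1}{16} + 1 \cdot \frac{1}{2} \left(-1\right) \left(-4\right)\right) 55 = \left(\frac{1}{16} + 1 \left(- \frac{1}{2}\right) \left(-4\right)\right) 55 = \left(\frac{1}{16} - -2\right) 55 = \left(\frac{1}{16} + 2\right) 55 = \frac{33}{16} \cdot 55 = \frac{1815}{16}$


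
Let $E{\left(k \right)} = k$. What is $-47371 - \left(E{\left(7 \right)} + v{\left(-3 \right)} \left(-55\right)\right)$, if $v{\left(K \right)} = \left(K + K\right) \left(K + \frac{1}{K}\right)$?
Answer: $-46278$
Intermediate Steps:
$v{\left(K \right)} = 2 K \left(K + \frac{1}{K}\right)$
$-47371 - \left(E{\left(7 \right)} + v{\left(-3 \right)} \left(-55\right)\right) = -47371 - \left(7 + \left(2 + 2 \left(-3\right)^{2}\right) \left(-55\right)\right) = -47371 - \left(7 + \left(2 + 2 \cdot 9\right) \left(-55\right)\right) = -47371 - \left(7 + \left(2 + 18\right) \left(-55\right)\right) = -47371 - \left(7 + 20 \left(-55\right)\right) = -47371 - \left(7 - 1100\right) = -47371 - -1093 = -47371 + 1093 = -46278$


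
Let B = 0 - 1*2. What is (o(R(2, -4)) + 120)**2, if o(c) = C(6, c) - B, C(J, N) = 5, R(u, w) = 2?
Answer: 16129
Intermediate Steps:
B = -2 (B = 0 - 2 = -2)
o(c) = 7 (o(c) = 5 - 1*(-2) = 5 + 2 = 7)
(o(R(2, -4)) + 120)**2 = (7 + 120)**2 = 127**2 = 16129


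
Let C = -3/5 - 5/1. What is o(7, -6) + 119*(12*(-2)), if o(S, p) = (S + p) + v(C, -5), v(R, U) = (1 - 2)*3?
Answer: -2858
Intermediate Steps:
C = -28/5 (C = -3*⅕ - 5*1 = -⅗ - 5 = -28/5 ≈ -5.6000)
v(R, U) = -3 (v(R, U) = -1*3 = -3)
o(S, p) = -3 + S + p (o(S, p) = (S + p) - 3 = -3 + S + p)
o(7, -6) + 119*(12*(-2)) = (-3 + 7 - 6) + 119*(12*(-2)) = -2 + 119*(-24) = -2 - 2856 = -2858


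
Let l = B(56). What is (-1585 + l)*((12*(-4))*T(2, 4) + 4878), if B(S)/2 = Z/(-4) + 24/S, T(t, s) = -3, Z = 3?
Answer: -55741689/7 ≈ -7.9631e+6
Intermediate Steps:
B(S) = -3/2 + 48/S (B(S) = 2*(3/(-4) + 24/S) = 2*(3*(-¼) + 24/S) = 2*(-¾ + 24/S) = -3/2 + 48/S)
l = -9/14 (l = -3/2 + 48/56 = -3/2 + 48*(1/56) = -3/2 + 6/7 = -9/14 ≈ -0.64286)
(-1585 + l)*((12*(-4))*T(2, 4) + 4878) = (-1585 - 9/14)*((12*(-4))*(-3) + 4878) = -22199*(-48*(-3) + 4878)/14 = -22199*(144 + 4878)/14 = -22199/14*5022 = -55741689/7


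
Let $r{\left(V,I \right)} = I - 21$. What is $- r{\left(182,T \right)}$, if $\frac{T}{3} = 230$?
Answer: $-669$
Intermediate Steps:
$T = 690$ ($T = 3 \cdot 230 = 690$)
$r{\left(V,I \right)} = -21 + I$
$- r{\left(182,T \right)} = - (-21 + 690) = \left(-1\right) 669 = -669$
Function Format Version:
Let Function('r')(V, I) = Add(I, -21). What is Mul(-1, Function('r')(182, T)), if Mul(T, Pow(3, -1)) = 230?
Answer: -669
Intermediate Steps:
T = 690 (T = Mul(3, 230) = 690)
Function('r')(V, I) = Add(-21, I)
Mul(-1, Function('r')(182, T)) = Mul(-1, Add(-21, 690)) = Mul(-1, 669) = -669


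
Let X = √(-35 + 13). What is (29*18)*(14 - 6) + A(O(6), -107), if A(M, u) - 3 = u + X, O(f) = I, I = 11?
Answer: 4072 + I*√22 ≈ 4072.0 + 4.6904*I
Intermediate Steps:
X = I*√22 (X = √(-22) = I*√22 ≈ 4.6904*I)
O(f) = 11
A(M, u) = 3 + u + I*√22 (A(M, u) = 3 + (u + I*√22) = 3 + u + I*√22)
(29*18)*(14 - 6) + A(O(6), -107) = (29*18)*(14 - 6) + (3 - 107 + I*√22) = 522*8 + (-104 + I*√22) = 4176 + (-104 + I*√22) = 4072 + I*√22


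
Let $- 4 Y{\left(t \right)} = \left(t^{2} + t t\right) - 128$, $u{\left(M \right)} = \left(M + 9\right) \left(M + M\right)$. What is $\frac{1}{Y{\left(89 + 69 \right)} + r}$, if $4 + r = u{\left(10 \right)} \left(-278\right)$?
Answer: $- \frac{1}{118094} \approx -8.4678 \cdot 10^{-6}$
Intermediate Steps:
$u{\left(M \right)} = 2 M \left(9 + M\right)$ ($u{\left(M \right)} = \left(9 + M\right) 2 M = 2 M \left(9 + M\right)$)
$Y{\left(t \right)} = 32 - \frac{t^{2}}{2}$ ($Y{\left(t \right)} = - \frac{\left(t^{2} + t t\right) - 128}{4} = - \frac{\left(t^{2} + t^{2}\right) - 128}{4} = - \frac{2 t^{2} - 128}{4} = - \frac{-128 + 2 t^{2}}{4} = 32 - \frac{t^{2}}{2}$)
$r = -105644$ ($r = -4 + 2 \cdot 10 \left(9 + 10\right) \left(-278\right) = -4 + 2 \cdot 10 \cdot 19 \left(-278\right) = -4 + 380 \left(-278\right) = -4 - 105640 = -105644$)
$\frac{1}{Y{\left(89 + 69 \right)} + r} = \frac{1}{\left(32 - \frac{\left(89 + 69\right)^{2}}{2}\right) - 105644} = \frac{1}{\left(32 - \frac{158^{2}}{2}\right) - 105644} = \frac{1}{\left(32 - 12482\right) - 105644} = \frac{1}{-12450 - 105644} = \frac{1}{-118094} = - \frac{1}{118094}$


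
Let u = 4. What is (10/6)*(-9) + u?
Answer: -11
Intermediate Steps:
(10/6)*(-9) + u = (10/6)*(-9) + 4 = (10*(⅙))*(-9) + 4 = (5/3)*(-9) + 4 = -15 + 4 = -11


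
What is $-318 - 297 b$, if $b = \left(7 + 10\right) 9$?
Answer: $-45759$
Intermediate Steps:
$b = 153$ ($b = 17 \cdot 9 = 153$)
$-318 - 297 b = -318 - 45441 = -45759$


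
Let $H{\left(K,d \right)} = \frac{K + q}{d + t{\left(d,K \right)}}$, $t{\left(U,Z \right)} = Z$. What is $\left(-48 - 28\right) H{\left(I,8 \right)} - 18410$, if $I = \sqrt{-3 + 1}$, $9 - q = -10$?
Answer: $\frac{2 \left(- 9243 \sqrt{2} + 74362 i\right)}{\sqrt{2} - 8 i} \approx -18587.0 + 17.913 i$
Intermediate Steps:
$q = 19$ ($q = 9 - -10 = 9 + 10 = 19$)
$I = i \sqrt{2}$ ($I = \sqrt{-2} = i \sqrt{2} \approx 1.4142 i$)
$H{\left(K,d \right)} = \frac{19 + K}{K + d}$ ($H{\left(K,d \right)} = \frac{K + 19}{d + K} = \frac{19 + K}{K + d}$)
$\left(-48 - 28\right) H{\left(I,8 \right)} - 18410 = \left(-48 - 28\right) \frac{19 + i \sqrt{2}}{i \sqrt{2} + 8} - 18410 = \left(-48 - 28\right) \frac{19 + i \sqrt{2}}{8 + i \sqrt{2}} - 18410 = - 76 \frac{19 + i \sqrt{2}}{8 + i \sqrt{2}} - 18410 = - \frac{76 \left(19 + i \sqrt{2}\right)}{8 + i \sqrt{2}} - 18410 = -18410 - \frac{76 \left(19 + i \sqrt{2}\right)}{8 + i \sqrt{2}}$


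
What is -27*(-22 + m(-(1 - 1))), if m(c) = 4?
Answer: 486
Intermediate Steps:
-27*(-22 + m(-(1 - 1))) = -27*(-22 + 4) = -27*(-18) = 486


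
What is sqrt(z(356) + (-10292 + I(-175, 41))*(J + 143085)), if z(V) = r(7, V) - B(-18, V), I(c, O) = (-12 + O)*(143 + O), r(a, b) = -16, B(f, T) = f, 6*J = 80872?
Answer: I*sqrt(775929530) ≈ 27856.0*I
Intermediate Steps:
J = 40436/3 (J = (1/6)*80872 = 40436/3 ≈ 13479.)
z(V) = 2 (z(V) = -16 - 1*(-18) = -16 + 18 = 2)
sqrt(z(356) + (-10292 + I(-175, 41))*(J + 143085)) = sqrt(2 + (-10292 + (-1716 + 41**2 + 131*41))*(40436/3 + 143085)) = sqrt(2 + (-10292 + (-1716 + 1681 + 5371))*(469691/3)) = sqrt(2 + (-10292 + 5336)*(469691/3)) = sqrt(2 - 4956*469691/3) = sqrt(2 - 775929532) = sqrt(-775929530) = I*sqrt(775929530)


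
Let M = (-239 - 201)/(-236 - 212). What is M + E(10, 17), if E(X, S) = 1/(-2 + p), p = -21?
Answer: 1209/1288 ≈ 0.93866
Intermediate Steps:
M = 55/56 (M = -440/(-448) = -440*(-1/448) = 55/56 ≈ 0.98214)
E(X, S) = -1/23 (E(X, S) = 1/(-2 - 21) = 1/(-23) = -1/23)
M + E(10, 17) = 55/56 - 1/23 = 1209/1288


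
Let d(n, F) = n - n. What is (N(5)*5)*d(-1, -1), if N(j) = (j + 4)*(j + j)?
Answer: 0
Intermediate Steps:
N(j) = 2*j*(4 + j) (N(j) = (4 + j)*(2*j) = 2*j*(4 + j))
d(n, F) = 0
(N(5)*5)*d(-1, -1) = ((2*5*(4 + 5))*5)*0 = ((2*5*9)*5)*0 = (90*5)*0 = 450*0 = 0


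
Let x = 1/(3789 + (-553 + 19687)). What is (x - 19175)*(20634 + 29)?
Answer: -9082391151412/22923 ≈ -3.9621e+8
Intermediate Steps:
x = 1/22923 (x = 1/(3789 + 19134) = 1/22923 ≈ 4.3624e-5)
(x - 19175)*(20634 + 29) = (1/22923 - 19175)*(20634 + 29) = -439548524/22923*20663 = -9082391151412/22923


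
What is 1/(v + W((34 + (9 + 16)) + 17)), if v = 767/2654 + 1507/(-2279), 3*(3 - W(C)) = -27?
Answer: 6048466/70330007 ≈ 0.086001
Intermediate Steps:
W(C) = 12 (W(C) = 3 - 1/3*(-27) = 3 + 9 = 12)
v = -2251585/6048466 (v = 767*(1/2654) + 1507*(-1/2279) = 767/2654 - 1507/2279 = -2251585/6048466 ≈ -0.37226)
1/(v + W((34 + (9 + 16)) + 17)) = 1/(-2251585/6048466 + 12) = 1/(70330007/6048466) = 6048466/70330007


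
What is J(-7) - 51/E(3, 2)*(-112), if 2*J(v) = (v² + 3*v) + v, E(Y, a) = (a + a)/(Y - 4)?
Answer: -2835/2 ≈ -1417.5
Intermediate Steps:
E(Y, a) = 2*a/(-4 + Y) (E(Y, a) = (2*a)/(-4 + Y) = 2*a/(-4 + Y))
J(v) = v²/2 + 2*v (J(v) = ((v² + 3*v) + v)/2 = (v² + 4*v)/2 = v²/2 + 2*v)
J(-7) - 51/E(3, 2)*(-112) = (½)*(-7)*(4 - 7) - 51/(2*2/(-4 + 3))*(-112) = (½)*(-7)*(-3) - 51/(2*2/(-1))*(-112) = 21/2 - 51/(2*2*(-1))*(-112) = 21/2 - 51/(-4)*(-112) = 21/2 - 51*(-¼)*(-112) = 21/2 + (51/4)*(-112) = 21/2 - 1428 = -2835/2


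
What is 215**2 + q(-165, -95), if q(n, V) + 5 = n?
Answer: 46055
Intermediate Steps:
q(n, V) = -5 + n
215**2 + q(-165, -95) = 215**2 + (-5 - 165) = 46225 - 170 = 46055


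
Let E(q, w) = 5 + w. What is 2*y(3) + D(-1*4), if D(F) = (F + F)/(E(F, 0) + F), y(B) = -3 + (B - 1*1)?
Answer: -10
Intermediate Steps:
y(B) = -4 + B (y(B) = -3 + (B - 1) = -3 + (-1 + B) = -4 + B)
D(F) = 2*F/(5 + F) (D(F) = (F + F)/((5 + 0) + F) = (2*F)/(5 + F) = 2*F/(5 + F))
2*y(3) + D(-1*4) = 2*(-4 + 3) + 2*(-1*4)/(5 - 1*4) = 2*(-1) + 2*(-4)/(5 - 4) = -2 + 2*(-4)/1 = -2 + 2*(-4)*1 = -2 - 8 = -10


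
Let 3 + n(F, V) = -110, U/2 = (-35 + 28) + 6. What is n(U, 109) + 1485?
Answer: 1372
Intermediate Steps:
U = -2 (U = 2*((-35 + 28) + 6) = 2*(-7 + 6) = 2*(-1) = -2)
n(F, V) = -113 (n(F, V) = -3 - 110 = -113)
n(U, 109) + 1485 = -113 + 1485 = 1372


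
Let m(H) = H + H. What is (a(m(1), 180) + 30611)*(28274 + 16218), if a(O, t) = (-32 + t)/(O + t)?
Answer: 17705750300/13 ≈ 1.3620e+9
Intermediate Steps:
m(H) = 2*H
a(O, t) = (-32 + t)/(O + t)
(a(m(1), 180) + 30611)*(28274 + 16218) = ((-32 + 180)/(2*1 + 180) + 30611)*(28274 + 16218) = (148/(2 + 180) + 30611)*44492 = (148/182 + 30611)*44492 = ((1/182)*148 + 30611)*44492 = (74/91 + 30611)*44492 = (2785675/91)*44492 = 17705750300/13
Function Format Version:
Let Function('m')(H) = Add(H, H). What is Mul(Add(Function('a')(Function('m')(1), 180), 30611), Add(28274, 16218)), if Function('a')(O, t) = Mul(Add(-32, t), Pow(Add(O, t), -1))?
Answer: Rational(17705750300, 13) ≈ 1.3620e+9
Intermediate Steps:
Function('m')(H) = Mul(2, H)
Function('a')(O, t) = Mul(Pow(Add(O, t), -1), Add(-32, t))
Mul(Add(Function('a')(Function('m')(1), 180), 30611), Add(28274, 16218)) = Mul(Add(Mul(Pow(Add(Mul(2, 1), 180), -1), Add(-32, 180)), 30611), Add(28274, 16218)) = Mul(Add(Mul(Pow(Add(2, 180), -1), 148), 30611), 44492) = Mul(Add(Mul(Pow(182, -1), 148), 30611), 44492) = Mul(Add(Mul(Rational(1, 182), 148), 30611), 44492) = Mul(Add(Rational(74, 91), 30611), 44492) = Mul(Rational(2785675, 91), 44492) = Rational(17705750300, 13)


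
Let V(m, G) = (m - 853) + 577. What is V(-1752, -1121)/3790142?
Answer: -1014/1895071 ≈ -0.00053507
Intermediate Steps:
V(m, G) = -276 + m (V(m, G) = (-853 + m) + 577 = -276 + m)
V(-1752, -1121)/3790142 = (-276 - 1752)/3790142 = -2028*1/3790142 = -1014/1895071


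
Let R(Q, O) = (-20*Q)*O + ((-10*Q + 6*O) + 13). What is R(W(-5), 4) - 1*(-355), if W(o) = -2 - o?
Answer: 122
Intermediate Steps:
R(Q, O) = 13 - 10*Q + 6*O - 20*O*Q (R(Q, O) = -20*O*Q + (13 - 10*Q + 6*O) = 13 - 10*Q + 6*O - 20*O*Q)
R(W(-5), 4) - 1*(-355) = (13 - 10*(-2 - 1*(-5)) + 6*4 - 20*4*(-2 - 1*(-5))) - 1*(-355) = (13 - 10*(-2 + 5) + 24 - 20*4*(-2 + 5)) + 355 = (13 - 10*3 + 24 - 20*4*3) + 355 = (13 - 30 + 24 - 240) + 355 = -233 + 355 = 122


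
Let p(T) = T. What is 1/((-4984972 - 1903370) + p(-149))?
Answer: -1/6888491 ≈ -1.4517e-7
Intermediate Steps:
1/((-4984972 - 1903370) + p(-149)) = 1/((-4984972 - 1903370) - 149) = 1/(-6888342 - 149) = 1/(-6888491) = -1/6888491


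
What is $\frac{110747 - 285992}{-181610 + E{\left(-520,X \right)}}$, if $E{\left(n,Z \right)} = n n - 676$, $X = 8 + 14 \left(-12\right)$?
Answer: $- \frac{175245}{88114} \approx -1.9888$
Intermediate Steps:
$X = -160$ ($X = 8 - 168 = -160$)
$E{\left(n,Z \right)} = -676 + n^{2}$ ($E{\left(n,Z \right)} = n^{2} - 676 = -676 + n^{2}$)
$\frac{110747 - 285992}{-181610 + E{\left(-520,X \right)}} = \frac{110747 - 285992}{-181610 - \left(676 - \left(-520\right)^{2}\right)} = - \frac{175245}{-181610 + \left(-676 + 270400\right)} = - \frac{175245}{-181610 + 269724} = - \frac{175245}{88114}$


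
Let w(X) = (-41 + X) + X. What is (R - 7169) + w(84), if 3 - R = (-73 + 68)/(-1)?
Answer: -7044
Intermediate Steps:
R = -2 (R = 3 - (-73 + 68)/(-1) = 3 - (-5)*(-1) = 3 - 1*5 = 3 - 5 = -2)
w(X) = -41 + 2*X
(R - 7169) + w(84) = (-2 - 7169) + (-41 + 2*84) = -7171 + (-41 + 168) = -7171 + 127 = -7044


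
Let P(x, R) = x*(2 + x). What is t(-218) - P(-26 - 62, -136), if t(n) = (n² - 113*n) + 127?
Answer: 64717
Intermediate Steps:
t(n) = 127 + n² - 113*n
t(-218) - P(-26 - 62, -136) = (127 + (-218)² - 113*(-218)) - (-26 - 62)*(2 + (-26 - 62)) = (127 + 47524 + 24634) - (-88)*(2 - 88) = 72285 - (-88)*(-86) = 72285 - 1*7568 = 72285 - 7568 = 64717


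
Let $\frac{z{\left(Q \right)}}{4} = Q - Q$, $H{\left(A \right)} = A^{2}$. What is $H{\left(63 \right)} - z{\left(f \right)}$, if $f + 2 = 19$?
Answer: $3969$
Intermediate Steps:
$f = 17$ ($f = -2 + 19 = 17$)
$z{\left(Q \right)} = 0$ ($z{\left(Q \right)} = 4 \left(Q - Q\right) = 4 \cdot 0 = 0$)
$H{\left(63 \right)} - z{\left(f \right)} = 63^{2} - 0 = 3969 + 0 = 3969$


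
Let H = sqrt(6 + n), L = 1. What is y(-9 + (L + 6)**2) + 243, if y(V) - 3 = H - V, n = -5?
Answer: 207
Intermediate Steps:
H = 1 (H = sqrt(6 - 5) = sqrt(1) = 1)
y(V) = 4 - V (y(V) = 3 + (1 - V) = 4 - V)
y(-9 + (L + 6)**2) + 243 = (4 - (-9 + (1 + 6)**2)) + 243 = (4 - (-9 + 7**2)) + 243 = (4 - (-9 + 49)) + 243 = (4 - 1*40) + 243 = (4 - 40) + 243 = -36 + 243 = 207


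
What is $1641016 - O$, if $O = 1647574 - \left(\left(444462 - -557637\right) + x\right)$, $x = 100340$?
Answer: $1095881$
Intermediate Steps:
$O = 545135$ ($O = 1647574 - \left(\left(444462 - -557637\right) + 100340\right) = 1647574 - \left(\left(444462 + 557637\right) + 100340\right) = 1647574 - \left(1002099 + 100340\right) = 1647574 - 1102439 = 545135$)
$1641016 - O = 1641016 - 545135 = 1095881$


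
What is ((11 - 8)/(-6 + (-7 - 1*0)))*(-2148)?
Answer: 6444/13 ≈ 495.69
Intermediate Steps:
((11 - 8)/(-6 + (-7 - 1*0)))*(-2148) = (3/(-6 + (-7 + 0)))*(-2148) = (3/(-6 - 7))*(-2148) = (3/(-13))*(-2148) = (3*(-1/13))*(-2148) = -3/13*(-2148) = 6444/13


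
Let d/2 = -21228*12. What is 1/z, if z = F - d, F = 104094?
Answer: 1/613566 ≈ 1.6298e-6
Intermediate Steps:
d = -509472 (d = 2*(-21228*12) = 2*(-254736) = -509472)
z = 613566 (z = 104094 - 1*(-509472) = 104094 + 509472 = 613566)
1/z = 1/613566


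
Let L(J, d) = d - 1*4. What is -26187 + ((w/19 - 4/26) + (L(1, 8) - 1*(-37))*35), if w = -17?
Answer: -6114003/247 ≈ -24753.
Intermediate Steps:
L(J, d) = -4 + d (L(J, d) = d - 4 = -4 + d)
-26187 + ((w/19 - 4/26) + (L(1, 8) - 1*(-37))*35) = -26187 + ((-17/19 - 4/26) + ((-4 + 8) - 1*(-37))*35) = -26187 + ((-17*1/19 - 4*1/26) + (4 + 37)*35) = -26187 + ((-17/19 - 2/13) + 41*35) = -26187 + (-259/247 + 1435) = -26187 + 354186/247 = -6114003/247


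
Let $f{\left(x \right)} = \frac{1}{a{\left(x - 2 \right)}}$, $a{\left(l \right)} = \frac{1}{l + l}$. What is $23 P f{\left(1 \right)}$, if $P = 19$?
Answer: $-874$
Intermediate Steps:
$a{\left(l \right)} = \frac{1}{2 l}$
$f{\left(x \right)} = -4 + 2 x$ ($f{\left(x \right)} = \frac{1}{\frac{1}{2} \frac{1}{x - 2}} = \frac{1}{\frac{1}{2} \frac{1}{-2 + x}} = -4 + 2 x$)
$23 P f{\left(1 \right)} = 23 \cdot 19 \left(-4 + 2 \cdot 1\right) = 437 \left(-4 + 2\right) = 437 \left(-2\right) = -874$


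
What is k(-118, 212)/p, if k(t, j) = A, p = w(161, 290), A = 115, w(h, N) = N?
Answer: 23/58 ≈ 0.39655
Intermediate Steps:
p = 290
k(t, j) = 115
k(-118, 212)/p = 115/290 = 115*(1/290) = 23/58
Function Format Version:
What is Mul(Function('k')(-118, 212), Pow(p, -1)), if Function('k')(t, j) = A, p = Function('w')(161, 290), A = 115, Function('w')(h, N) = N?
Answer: Rational(23, 58) ≈ 0.39655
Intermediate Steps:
p = 290
Function('k')(t, j) = 115
Mul(Function('k')(-118, 212), Pow(p, -1)) = Mul(115, Pow(290, -1)) = Mul(115, Rational(1, 290)) = Rational(23, 58)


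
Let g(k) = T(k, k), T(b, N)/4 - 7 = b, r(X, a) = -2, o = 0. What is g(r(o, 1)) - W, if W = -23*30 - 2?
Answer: 712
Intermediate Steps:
T(b, N) = 28 + 4*b
W = -692 (W = -690 - 2 = -692)
g(k) = 28 + 4*k
g(r(o, 1)) - W = (28 + 4*(-2)) - 1*(-692) = (28 - 8) + 692 = 20 + 692 = 712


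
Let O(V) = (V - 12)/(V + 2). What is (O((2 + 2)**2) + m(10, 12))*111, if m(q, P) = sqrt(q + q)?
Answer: 74/3 + 222*sqrt(5) ≈ 521.07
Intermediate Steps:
m(q, P) = sqrt(2)*sqrt(q) (m(q, P) = sqrt(2*q) = sqrt(2)*sqrt(q))
O(V) = (-12 + V)/(2 + V)
(O((2 + 2)**2) + m(10, 12))*111 = ((-12 + (2 + 2)**2)/(2 + (2 + 2)**2) + sqrt(2)*sqrt(10))*111 = ((-12 + 4**2)/(2 + 4**2) + 2*sqrt(5))*111 = ((-12 + 16)/(2 + 16) + 2*sqrt(5))*111 = (4/18 + 2*sqrt(5))*111 = ((1/18)*4 + 2*sqrt(5))*111 = (2/9 + 2*sqrt(5))*111 = 74/3 + 222*sqrt(5)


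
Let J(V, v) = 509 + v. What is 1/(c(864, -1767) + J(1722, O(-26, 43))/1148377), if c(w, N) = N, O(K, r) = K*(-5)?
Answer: -1148377/2029181520 ≈ -0.00056593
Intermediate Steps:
O(K, r) = -5*K
1/(c(864, -1767) + J(1722, O(-26, 43))/1148377) = 1/(-1767 + (509 - 5*(-26))/1148377) = 1/(-1767 + (509 + 130)*(1/1148377)) = 1/(-1767 + 639*(1/1148377)) = 1/(-1767 + 639/1148377) = 1/(-2029181520/1148377) = -1148377/2029181520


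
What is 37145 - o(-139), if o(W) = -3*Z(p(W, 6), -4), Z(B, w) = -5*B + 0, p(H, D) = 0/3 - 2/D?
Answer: 37150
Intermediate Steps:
p(H, D) = -2/D (p(H, D) = 0*(⅓) - 2/D = 0 - 2/D = -2/D)
Z(B, w) = -5*B
o(W) = -5 (o(W) = -(-15)*(-2/6) = -(-15)*(-2*⅙) = -(-15)*(-1)/3 = -3*5/3 = -5)
37145 - o(-139) = 37145 - 1*(-5) = 37145 + 5 = 37150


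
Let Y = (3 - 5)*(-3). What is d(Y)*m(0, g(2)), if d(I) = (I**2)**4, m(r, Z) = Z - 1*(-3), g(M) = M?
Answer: 8398080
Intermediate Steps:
m(r, Z) = 3 + Z (m(r, Z) = Z + 3 = 3 + Z)
Y = 6 (Y = -2*(-3) = 6)
d(I) = I**8
d(Y)*m(0, g(2)) = 6**8*(3 + 2) = 1679616*5 = 8398080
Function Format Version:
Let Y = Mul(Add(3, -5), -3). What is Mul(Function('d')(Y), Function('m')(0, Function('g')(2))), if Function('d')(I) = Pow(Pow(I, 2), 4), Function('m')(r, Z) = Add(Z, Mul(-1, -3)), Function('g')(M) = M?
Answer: 8398080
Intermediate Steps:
Function('m')(r, Z) = Add(3, Z) (Function('m')(r, Z) = Add(Z, 3) = Add(3, Z))
Y = 6 (Y = Mul(-2, -3) = 6)
Function('d')(I) = Pow(I, 8)
Mul(Function('d')(Y), Function('m')(0, Function('g')(2))) = Mul(Pow(6, 8), Add(3, 2)) = Mul(1679616, 5) = 8398080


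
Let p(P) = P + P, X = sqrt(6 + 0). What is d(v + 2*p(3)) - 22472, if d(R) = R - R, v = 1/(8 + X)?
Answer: -22472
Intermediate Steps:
X = sqrt(6) ≈ 2.4495
p(P) = 2*P
v = 1/(8 + sqrt(6)) ≈ 0.095698
d(R) = 0
d(v + 2*p(3)) - 22472 = 0 - 22472 = -22472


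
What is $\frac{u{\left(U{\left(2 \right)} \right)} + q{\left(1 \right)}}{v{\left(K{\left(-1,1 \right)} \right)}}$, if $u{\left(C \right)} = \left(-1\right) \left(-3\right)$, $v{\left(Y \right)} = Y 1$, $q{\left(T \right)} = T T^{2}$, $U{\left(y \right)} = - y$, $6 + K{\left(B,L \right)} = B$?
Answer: $- \frac{4}{7} \approx -0.57143$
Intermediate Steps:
$K{\left(B,L \right)} = -6 + B$
$q{\left(T \right)} = T^{3}$
$v{\left(Y \right)} = Y$
$u{\left(C \right)} = 3$
$\frac{u{\left(U{\left(2 \right)} \right)} + q{\left(1 \right)}}{v{\left(K{\left(-1,1 \right)} \right)}} = \frac{3 + 1^{3}}{-6 - 1} = \frac{3 + 1}{-7} = 4 \left(- \frac{1}{7}\right) = - \frac{4}{7}$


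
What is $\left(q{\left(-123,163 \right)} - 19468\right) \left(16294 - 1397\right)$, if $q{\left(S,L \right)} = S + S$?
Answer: $-293679458$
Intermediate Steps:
$q{\left(S,L \right)} = 2 S$
$\left(q{\left(-123,163 \right)} - 19468\right) \left(16294 - 1397\right) = \left(2 \left(-123\right) - 19468\right) \left(16294 - 1397\right) = \left(-246 - 19468\right) 14897 = \left(-19714\right) 14897 = -293679458$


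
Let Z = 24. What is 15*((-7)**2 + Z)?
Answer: 1095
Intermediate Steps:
15*((-7)**2 + Z) = 15*((-7)**2 + 24) = 15*(49 + 24) = 15*73 = 1095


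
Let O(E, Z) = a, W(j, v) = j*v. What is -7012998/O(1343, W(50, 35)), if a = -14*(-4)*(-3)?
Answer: 1168833/28 ≈ 41744.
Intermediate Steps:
a = -168 (a = 56*(-3) = -168)
O(E, Z) = -168
-7012998/O(1343, W(50, 35)) = -7012998/(-168) = -7012998*(-1/168) = 1168833/28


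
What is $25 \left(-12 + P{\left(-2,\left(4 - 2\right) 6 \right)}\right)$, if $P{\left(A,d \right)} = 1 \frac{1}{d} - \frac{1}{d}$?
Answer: $-300$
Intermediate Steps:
$P{\left(A,d \right)} = 0$ ($P{\left(A,d \right)} = \frac{1}{d} - \frac{1}{d} = 0$)
$25 \left(-12 + P{\left(-2,\left(4 - 2\right) 6 \right)}\right) = 25 \left(-12 + 0\right) = 25 \left(-12\right) = -300$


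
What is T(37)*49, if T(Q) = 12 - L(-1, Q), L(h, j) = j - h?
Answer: -1274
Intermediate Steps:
T(Q) = 11 - Q (T(Q) = 12 - (Q - 1*(-1)) = 12 - (Q + 1) = 12 - (1 + Q) = 12 + (-1 - Q) = 11 - Q)
T(37)*49 = (11 - 1*37)*49 = (11 - 37)*49 = -26*49 = -1274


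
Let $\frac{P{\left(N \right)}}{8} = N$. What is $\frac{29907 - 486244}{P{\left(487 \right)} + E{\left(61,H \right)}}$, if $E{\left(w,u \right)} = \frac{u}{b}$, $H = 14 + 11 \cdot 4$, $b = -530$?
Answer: $- \frac{120929305}{1032411} \approx -117.13$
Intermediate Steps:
$P{\left(N \right)} = 8 N$
$H = 58$ ($H = 14 + 44 = 58$)
$E{\left(w,u \right)} = - \frac{u}{530}$ ($E{\left(w,u \right)} = \frac{u}{-530} = u \left(- \frac{1}{530}\right) = - \frac{u}{530}$)
$\frac{29907 - 486244}{P{\left(487 \right)} + E{\left(61,H \right)}} = \frac{29907 - 486244}{8 \cdot 487 - \frac{29}{265}} = - \frac{456337}{3896 - \frac{29}{265}} = - \frac{456337}{\frac{1032411}{265}} = \left(-456337\right) \frac{265}{1032411} = - \frac{120929305}{1032411}$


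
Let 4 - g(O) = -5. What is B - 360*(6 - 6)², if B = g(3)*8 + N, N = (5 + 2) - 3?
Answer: 76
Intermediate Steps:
g(O) = 9 (g(O) = 4 - 1*(-5) = 4 + 5 = 9)
N = 4 (N = 7 - 3 = 4)
B = 76 (B = 9*8 + 4 = 72 + 4 = 76)
B - 360*(6 - 6)² = 76 - 360*(6 - 6)² = 76 - 360*0² = 76 - 360*0 = 76 + 0 = 76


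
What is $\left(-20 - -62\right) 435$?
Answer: $18270$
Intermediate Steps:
$\left(-20 - -62\right) 435 = \left(-20 + 62\right) 435 = 42 \cdot 435 = 18270$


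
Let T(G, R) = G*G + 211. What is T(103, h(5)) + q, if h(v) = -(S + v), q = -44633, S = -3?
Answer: -33813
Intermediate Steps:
h(v) = 3 - v (h(v) = -(-3 + v) = 3 - v)
T(G, R) = 211 + G**2 (T(G, R) = G**2 + 211 = 211 + G**2)
T(103, h(5)) + q = (211 + 103**2) - 44633 = (211 + 10609) - 44633 = 10820 - 44633 = -33813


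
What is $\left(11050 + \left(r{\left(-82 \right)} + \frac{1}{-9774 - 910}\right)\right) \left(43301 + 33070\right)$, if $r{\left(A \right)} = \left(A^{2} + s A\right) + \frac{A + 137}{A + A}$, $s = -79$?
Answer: $\frac{405655874830341}{219022} \approx 1.8521 \cdot 10^{9}$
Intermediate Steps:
$r{\left(A \right)} = A^{2} - 79 A + \frac{137 + A}{2 A}$ ($r{\left(A \right)} = \left(A^{2} - 79 A\right) + \frac{A + 137}{A + A} = \left(A^{2} - 79 A\right) + \frac{137 + A}{2 A} = A^{2} - 79 A + \frac{137 + A}{2 A}$)
$\left(11050 + \left(r{\left(-82 \right)} + \frac{1}{-9774 - 910}\right)\right) \left(43301 + 33070\right) = \left(11050 + \left(\left(\frac{1}{2} + \left(-82\right)^{2} - -6478 + \frac{137}{2 \left(-82\right)}\right) + \frac{1}{-9774 - 910}\right)\right) \left(43301 + 33070\right) = \left(11050 + \left(\left(\frac{1}{2} + 6724 + 6478 + \frac{137}{2} \left(- \frac{1}{82}\right)\right) + \frac{1}{-10684}\right)\right) 76371 = \left(11050 + \left(\left(\frac{1}{2} + 6724 + 6478 - \frac{137}{164}\right) - \frac{1}{10684}\right)\right) 76371 = \left(11050 + \left(\frac{2165073}{164} - \frac{1}{10684}\right)\right) 76371 = \left(11050 + \frac{2891454971}{219022}\right) 76371 = \frac{5311648071}{219022} \cdot 76371 = \frac{405655874830341}{219022}$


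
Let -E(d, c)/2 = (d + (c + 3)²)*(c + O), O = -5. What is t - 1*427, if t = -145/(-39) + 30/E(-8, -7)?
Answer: -528061/1248 ≈ -423.13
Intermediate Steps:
E(d, c) = -2*(-5 + c)*(d + (3 + c)²) (E(d, c) = -2*(d + (c + 3)²)*(c - 5) = -2*(d + (3 + c)²)*(-5 + c) = -2*(-5 + c)*(d + (3 + c)²))
t = 4835/1248 (t = -145/(-39) + 30/(90 - 2*(-7)² - 2*(-7)³ + 10*(-8) + 42*(-7) - 2*(-7)*(-8)) = -145*(-1/39) + 30/(90 - 2*49 - 2*(-343) - 80 - 294 - 112) = 145/39 + 30/(90 - 98 + 686 - 80 - 294 - 112) = 145/39 + 30/192 = 145/39 + 30*(1/192) = 145/39 + 5/32 = 4835/1248 ≈ 3.8742)
t - 1*427 = 4835/1248 - 1*427 = 4835/1248 - 427 = -528061/1248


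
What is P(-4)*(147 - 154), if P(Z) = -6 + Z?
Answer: 70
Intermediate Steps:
P(-4)*(147 - 154) = (-6 - 4)*(147 - 154) = -10*(-7) = 70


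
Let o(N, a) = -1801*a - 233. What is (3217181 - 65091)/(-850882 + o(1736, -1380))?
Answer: 630418/326853 ≈ 1.9288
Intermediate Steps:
o(N, a) = -233 - 1801*a
(3217181 - 65091)/(-850882 + o(1736, -1380)) = (3217181 - 65091)/(-850882 + (-233 - 1801*(-1380))) = 3152090/(-850882 + (-233 + 2485380)) = 3152090/(-850882 + 2485147) = 3152090/1634265 = 3152090*(1/1634265) = 630418/326853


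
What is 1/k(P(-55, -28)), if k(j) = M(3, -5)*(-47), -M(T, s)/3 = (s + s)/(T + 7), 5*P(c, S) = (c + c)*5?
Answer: -1/141 ≈ -0.0070922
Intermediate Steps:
P(c, S) = 2*c (P(c, S) = ((c + c)*5)/5 = ((2*c)*5)/5 = (10*c)/5 = 2*c)
M(T, s) = -6*s/(7 + T) (M(T, s) = -3*(s + s)/(T + 7) = -3*2*s/(7 + T) = -6*s/(7 + T))
k(j) = -141 (k(j) = -6*(-5)/(7 + 3)*(-47) = -6*(-5)/10*(-47) = -6*(-5)*⅒*(-47) = 3*(-47) = -141)
1/k(P(-55, -28)) = 1/(-141) = -1/141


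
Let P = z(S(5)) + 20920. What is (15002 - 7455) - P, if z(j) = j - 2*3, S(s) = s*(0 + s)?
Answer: -13392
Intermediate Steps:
S(s) = s**2 (S(s) = s*s = s**2)
z(j) = -6 + j (z(j) = j - 6 = -6 + j)
P = 20939 (P = (-6 + 5**2) + 20920 = (-6 + 25) + 20920 = 19 + 20920 = 20939)
(15002 - 7455) - P = (15002 - 7455) - 1*20939 = 7547 - 20939 = -13392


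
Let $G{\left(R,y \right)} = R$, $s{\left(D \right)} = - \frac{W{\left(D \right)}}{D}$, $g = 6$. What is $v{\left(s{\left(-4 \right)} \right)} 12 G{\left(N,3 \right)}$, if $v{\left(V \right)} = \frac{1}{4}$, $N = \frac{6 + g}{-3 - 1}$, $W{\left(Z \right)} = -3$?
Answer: $-9$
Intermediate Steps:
$s{\left(D \right)} = \frac{3}{D}$ ($s{\left(D \right)} = - \frac{-3}{D} = \frac{3}{D}$)
$N = -3$ ($N = \frac{6 + 6}{-3 - 1} = \frac{12}{-4} = 12 \left(- \frac{1}{4}\right) = -3$)
$v{\left(V \right)} = \frac{1}{4}$
$v{\left(s{\left(-4 \right)} \right)} 12 G{\left(N,3 \right)} = \frac{1}{4} \cdot 12 \left(-3\right) = 3 \left(-3\right) = -9$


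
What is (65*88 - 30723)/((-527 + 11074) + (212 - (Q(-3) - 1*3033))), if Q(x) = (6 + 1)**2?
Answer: -25003/13743 ≈ -1.8193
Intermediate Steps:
Q(x) = 49 (Q(x) = 7**2 = 49)
(65*88 - 30723)/((-527 + 11074) + (212 - (Q(-3) - 1*3033))) = (65*88 - 30723)/((-527 + 11074) + (212 - (49 - 1*3033))) = (5720 - 30723)/(10547 + (212 - (49 - 3033))) = -25003/(10547 + (212 - 1*(-2984))) = -25003/(10547 + (212 + 2984)) = -25003/(10547 + 3196) = -25003/13743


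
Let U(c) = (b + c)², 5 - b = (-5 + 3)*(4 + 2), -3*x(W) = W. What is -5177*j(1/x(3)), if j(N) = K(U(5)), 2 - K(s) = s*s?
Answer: 1212732958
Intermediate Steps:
x(W) = -W/3
b = 17 (b = 5 - (-5 + 3)*(4 + 2) = 5 - (-2)*6 = 5 - 1*(-12) = 5 + 12 = 17)
U(c) = (17 + c)²
K(s) = 2 - s² (K(s) = 2 - s*s = 2 - s²)
j(N) = -234254 (j(N) = 2 - ((17 + 5)²)² = 2 - (22²)² = 2 - 1*484² = 2 - 1*234256 = 2 - 234256 = -234254)
-5177*j(1/x(3)) = -5177*(-234254) = 1212732958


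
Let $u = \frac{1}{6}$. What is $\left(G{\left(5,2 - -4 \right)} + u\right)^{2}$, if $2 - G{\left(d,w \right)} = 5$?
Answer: $\frac{289}{36} \approx 8.0278$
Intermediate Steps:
$G{\left(d,w \right)} = -3$ ($G{\left(d,w \right)} = 2 - 5 = -3$)
$u = \frac{1}{6} \approx 0.16667$
$\left(G{\left(5,2 - -4 \right)} + u\right)^{2} = \left(-3 + \frac{1}{6}\right)^{2} = \left(- \frac{17}{6}\right)^{2} = \frac{289}{36}$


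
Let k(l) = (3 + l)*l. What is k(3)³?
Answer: 5832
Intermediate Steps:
k(l) = l*(3 + l)
k(3)³ = (3*(3 + 3))³ = (3*6)³ = 18³ = 5832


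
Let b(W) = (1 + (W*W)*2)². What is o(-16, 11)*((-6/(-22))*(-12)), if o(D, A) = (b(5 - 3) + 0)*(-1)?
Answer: 2916/11 ≈ 265.09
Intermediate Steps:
b(W) = (1 + 2*W²)² (b(W) = (1 + W²*2)² = (1 + 2*W²)²)
o(D, A) = -81 (o(D, A) = ((1 + 2*(5 - 3)²)² + 0)*(-1) = ((1 + 2*2²)² + 0)*(-1) = ((1 + 2*4)² + 0)*(-1) = ((1 + 8)² + 0)*(-1) = (9² + 0)*(-1) = (81 + 0)*(-1) = 81*(-1) = -81)
o(-16, 11)*((-6/(-22))*(-12)) = -81*-6/(-22)*(-12) = -81*(-1/22*(-6))*(-12) = -243*(-12)/11 = -81*(-36/11) = 2916/11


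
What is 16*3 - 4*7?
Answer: 20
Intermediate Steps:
16*3 - 4*7 = 48 - 28 = 20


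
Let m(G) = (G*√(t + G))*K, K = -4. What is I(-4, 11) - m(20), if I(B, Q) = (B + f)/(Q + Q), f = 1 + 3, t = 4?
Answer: 160*√6 ≈ 391.92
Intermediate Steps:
f = 4
m(G) = -4*G*√(4 + G) (m(G) = (G*√(4 + G))*(-4) = -4*G*√(4 + G))
I(B, Q) = (4 + B)/(2*Q) (I(B, Q) = (B + 4)/(Q + Q) = (4 + B)/((2*Q)) = (4 + B)*(1/(2*Q)) = (4 + B)/(2*Q))
I(-4, 11) - m(20) = (½)*(4 - 4)/11 - (-4)*20*√(4 + 20) = (½)*(1/11)*0 - (-4)*20*√24 = 0 - (-4)*20*2*√6 = 0 - (-160)*√6 = 0 + 160*√6 = 160*√6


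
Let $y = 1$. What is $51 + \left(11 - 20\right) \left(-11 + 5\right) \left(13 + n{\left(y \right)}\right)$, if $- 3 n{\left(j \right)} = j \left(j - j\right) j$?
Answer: $753$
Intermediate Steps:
$n{\left(j \right)} = 0$ ($n{\left(j \right)} = - \frac{j \left(j - j\right) j}{3} = - \frac{j 0 j}{3} = - \frac{0 j}{3} = \left(- \frac{1}{3}\right) 0 = 0$)
$51 + \left(11 - 20\right) \left(-11 + 5\right) \left(13 + n{\left(y \right)}\right) = 51 + \left(11 - 20\right) \left(-11 + 5\right) \left(13 + 0\right) = 51 + \left(-9\right) \left(-6\right) 13 = 51 + 54 \cdot 13 = 51 + 702 = 753$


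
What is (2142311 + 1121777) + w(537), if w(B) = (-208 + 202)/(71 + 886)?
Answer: 1041244070/319 ≈ 3.2641e+6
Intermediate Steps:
w(B) = -2/319 (w(B) = -6/957 = -6*1/957 = -2/319)
(2142311 + 1121777) + w(537) = (2142311 + 1121777) - 2/319 = 3264088 - 2/319 = 1041244070/319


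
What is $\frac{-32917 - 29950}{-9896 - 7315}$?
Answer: $\frac{62867}{17211} \approx 3.6527$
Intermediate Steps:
$\frac{-32917 - 29950}{-9896 - 7315} = \frac{-32917 - 29950}{-17211} = \left(-62867\right) \left(- \frac{1}{17211}\right) = \frac{62867}{17211}$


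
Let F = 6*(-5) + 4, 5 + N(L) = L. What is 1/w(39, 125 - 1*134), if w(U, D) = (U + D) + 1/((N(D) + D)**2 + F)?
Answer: 503/15091 ≈ 0.033331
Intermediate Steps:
N(L) = -5 + L
F = -26 (F = -30 + 4 = -26)
w(U, D) = D + U + 1/(-26 + (-5 + 2*D)**2) (w(U, D) = (U + D) + 1/(((-5 + D) + D)**2 - 26) = (D + U) + 1/((-5 + 2*D)**2 - 26) = (D + U) + 1/(-26 + (-5 + 2*D)**2) = D + U + 1/(-26 + (-5 + 2*D)**2))
1/w(39, 125 - 1*134) = 1/((1 - 26*(125 - 1*134) - 26*39 + (125 - 1*134)*(-5 + 2*(125 - 1*134))**2 + 39*(-5 + 2*(125 - 1*134))**2)/(-26 + (-5 + 2*(125 - 1*134))**2)) = 1/((1 - 26*(125 - 134) - 1014 + (125 - 134)*(-5 + 2*(125 - 134))**2 + 39*(-5 + 2*(125 - 134))**2)/(-26 + (-5 + 2*(125 - 134))**2)) = 1/((1 - 26*(-9) - 1014 - 9*(-5 + 2*(-9))**2 + 39*(-5 + 2*(-9))**2)/(-26 + (-5 + 2*(-9))**2)) = 1/((1 + 234 - 1014 - 9*(-5 - 18)**2 + 39*(-5 - 18)**2)/(-26 + (-5 - 18)**2)) = 1/((1 + 234 - 1014 - 9*(-23)**2 + 39*(-23)**2)/(-26 + (-23)**2)) = 1/((1 + 234 - 1014 - 9*529 + 39*529)/(-26 + 529)) = 1/((1 + 234 - 1014 - 4761 + 20631)/503) = 1/((1/503)*15091) = 1/(15091/503) = 503/15091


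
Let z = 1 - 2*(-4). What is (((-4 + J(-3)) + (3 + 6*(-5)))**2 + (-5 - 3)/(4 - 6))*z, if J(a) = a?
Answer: 10440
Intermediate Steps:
z = 9 (z = 1 + 8 = 9)
(((-4 + J(-3)) + (3 + 6*(-5)))**2 + (-5 - 3)/(4 - 6))*z = (((-4 - 3) + (3 + 6*(-5)))**2 + (-5 - 3)/(4 - 6))*9 = ((-7 + (3 - 30))**2 - 8/(-2))*9 = ((-7 - 27)**2 - 8*(-1/2))*9 = ((-34)**2 + 4)*9 = (1156 + 4)*9 = 1160*9 = 10440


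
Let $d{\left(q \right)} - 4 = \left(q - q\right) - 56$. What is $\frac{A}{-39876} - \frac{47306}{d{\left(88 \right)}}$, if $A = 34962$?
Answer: $\frac{39261584}{43199} \approx 908.85$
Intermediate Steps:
$d{\left(q \right)} = -52$ ($d{\left(q \right)} = 4 + \left(\left(q - q\right) - 56\right) = 4 + \left(0 - 56\right) = 4 - 56 = -52$)
$\frac{A}{-39876} - \frac{47306}{d{\left(88 \right)}} = \frac{34962}{-39876} - \frac{47306}{-52} = 34962 \left(- \frac{1}{39876}\right) - - \frac{23653}{26} = - \frac{5827}{6646} + \frac{23653}{26} = \frac{39261584}{43199}$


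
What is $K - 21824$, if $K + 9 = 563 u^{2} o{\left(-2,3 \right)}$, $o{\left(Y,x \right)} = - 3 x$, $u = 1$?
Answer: $-26900$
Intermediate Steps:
$K = -5076$ ($K = -9 + 563 \cdot 1^{2} \left(\left(-3\right) 3\right) = -9 + 563 \cdot 1 \left(-9\right) = -9 + 563 \left(-9\right) = -9 - 5067 = -5076$)
$K - 21824 = -5076 - 21824 = -26900$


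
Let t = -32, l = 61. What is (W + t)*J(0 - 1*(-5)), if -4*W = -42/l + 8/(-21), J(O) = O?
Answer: -406495/2562 ≈ -158.66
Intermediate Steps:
W = 685/2562 (W = -(-42/61 + 8/(-21))/4 = -(-42*1/61 + 8*(-1/21))/4 = -(-42/61 - 8/21)/4 = -¼*(-1370/1281) = 685/2562 ≈ 0.26737)
(W + t)*J(0 - 1*(-5)) = (685/2562 - 32)*(0 - 1*(-5)) = -81299*(0 + 5)/2562 = -81299/2562*5 = -406495/2562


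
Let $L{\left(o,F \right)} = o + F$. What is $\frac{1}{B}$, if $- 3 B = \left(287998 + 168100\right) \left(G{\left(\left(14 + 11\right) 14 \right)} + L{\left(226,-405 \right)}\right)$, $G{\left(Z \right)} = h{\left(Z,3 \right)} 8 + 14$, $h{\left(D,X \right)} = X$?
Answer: $\frac{1}{21436606} \approx 4.6649 \cdot 10^{-8}$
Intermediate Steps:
$L{\left(o,F \right)} = F + o$
$G{\left(Z \right)} = 38$ ($G{\left(Z \right)} = 3 \cdot 8 + 14 = 24 + 14 = 38$)
$B = 21436606$ ($B = - \frac{\left(287998 + 168100\right) \left(38 + \left(-405 + 226\right)\right)}{3} = - \frac{456098 \left(38 - 179\right)}{3} = - \frac{456098 \left(-141\right)}{3} = \left(- \frac{1}{3}\right) \left(-64309818\right) = 21436606$)
$\frac{1}{B} = \frac{1}{21436606}$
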